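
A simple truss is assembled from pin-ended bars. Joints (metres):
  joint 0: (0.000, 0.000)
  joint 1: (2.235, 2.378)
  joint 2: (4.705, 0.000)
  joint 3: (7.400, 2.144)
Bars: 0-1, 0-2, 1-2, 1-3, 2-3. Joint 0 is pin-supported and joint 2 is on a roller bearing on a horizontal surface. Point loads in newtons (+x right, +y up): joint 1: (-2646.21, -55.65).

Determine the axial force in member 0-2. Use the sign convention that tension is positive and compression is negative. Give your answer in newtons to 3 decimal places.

-1361.732

N=4 nodes, M=5 members, R=3 reactions → 2N=8, M+R=8
member 0 (0-1): L=3.2635, (cx,cy)=(0.6849,0.7287)
member 1 (0-2): L=4.7050, (cx,cy)=(1.0000,0.0000)
member 2 (1-2): L=3.4287, (cx,cy)=(0.7204,-0.6936)
member 3 (1-3): L=5.1703, (cx,cy)=(0.9990,-0.0453)
member 4 (2-3): L=3.4438, (cx,cy)=(0.7826,0.6226)
solve A·x = −loads:
  F[0-1] = -1875.5393 N (compression)
  F[0-2] = -1361.7320 N (compression)
  F[1-2] = +1890.2554 N (tension)
  F[1-3] = +0.0000 N (tension)
  F[2-3] = -0.0000 N (compression)
  Rx@0 = +2646.2100 N
  Ry@0 = +1366.6616 N
  Ry@2 = -1311.0116 N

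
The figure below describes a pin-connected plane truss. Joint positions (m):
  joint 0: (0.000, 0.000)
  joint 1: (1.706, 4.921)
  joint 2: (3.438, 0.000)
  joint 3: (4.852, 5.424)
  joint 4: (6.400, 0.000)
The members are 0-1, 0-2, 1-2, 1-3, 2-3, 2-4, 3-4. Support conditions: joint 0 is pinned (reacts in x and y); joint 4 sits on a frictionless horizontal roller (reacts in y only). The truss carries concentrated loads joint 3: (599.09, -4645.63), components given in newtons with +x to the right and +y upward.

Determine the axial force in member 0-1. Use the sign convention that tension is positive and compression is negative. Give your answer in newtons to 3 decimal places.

-651.896

N=5 nodes, M=7 members, R=3 reactions → 2N=10, M+R=10
member 0 (0-1): L=5.2083, (cx,cy)=(0.3276,0.9448)
member 1 (0-2): L=3.4380, (cx,cy)=(1.0000,0.0000)
member 2 (1-2): L=5.2169, (cx,cy)=(0.3320,-0.9433)
member 3 (1-3): L=3.1860, (cx,cy)=(0.9875,0.1579)
member 4 (2-3): L=5.6053, (cx,cy)=(0.2523,0.9677)
member 5 (2-4): L=2.9620, (cx,cy)=(1.0000,0.0000)
member 6 (3-4): L=5.6406, (cx,cy)=(0.2744,-0.9616)
solve A·x = −loads:
  F[0-1] = -651.8961 N (compression)
  F[0-2] = +812.6201 N (tension)
  F[1-2] = +583.9170 N (tension)
  F[1-3] = -412.5635 N (compression)
  F[2-3] = -569.2060 N (compression)
  F[2-4] = +1150.0684 N (tension)
  F[3-4] = -4190.5985 N (compression)
  Rx@0 = -599.0900 N
  Ry@0 = +615.9330 N
  Ry@4 = +4029.6970 N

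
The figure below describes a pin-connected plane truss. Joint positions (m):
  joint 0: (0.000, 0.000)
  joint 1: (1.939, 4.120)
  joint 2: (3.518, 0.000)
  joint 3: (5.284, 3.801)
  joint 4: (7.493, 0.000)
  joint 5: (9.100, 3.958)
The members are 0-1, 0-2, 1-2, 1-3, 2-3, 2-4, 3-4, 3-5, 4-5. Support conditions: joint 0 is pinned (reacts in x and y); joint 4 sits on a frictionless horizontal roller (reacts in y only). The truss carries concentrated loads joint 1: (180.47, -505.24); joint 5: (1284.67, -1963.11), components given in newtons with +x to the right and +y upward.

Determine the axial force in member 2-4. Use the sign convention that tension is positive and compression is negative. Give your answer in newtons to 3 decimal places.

-110.324

N=6 nodes, M=9 members, R=3 reactions → 2N=12, M+R=12
member 0 (0-1): L=4.5535, (cx,cy)=(0.4258,0.9048)
member 1 (0-2): L=3.5180, (cx,cy)=(1.0000,0.0000)
member 2 (1-2): L=4.4122, (cx,cy)=(0.3579,-0.9338)
member 3 (1-3): L=3.3602, (cx,cy)=(0.9955,-0.0949)
member 4 (2-3): L=4.1912, (cx,cy)=(0.4214,0.9069)
member 5 (2-4): L=3.9750, (cx,cy)=(1.0000,0.0000)
member 6 (3-4): L=4.3963, (cx,cy)=(0.5025,-0.8646)
member 7 (3-5): L=3.8192, (cx,cy)=(0.9992,0.0411)
member 8 (4-5): L=4.2718, (cx,cy)=(0.3762,0.9265)
solve A·x = −loads:
  F[0-1] = +911.0846 N (tension)
  F[0-2] = +1077.1740 N (tension)
  F[1-2] = -1499.9076 N (compression)
  F[1-3] = +747.6450 N (tension)
  F[2-3] = +1544.3582 N (tension)
  F[2-4] = -110.3238 N (compression)
  F[3-4] = -1437.0789 N (compression)
  F[3-5] = +2118.8741 N (tension)
  F[4-5] = -2212.7543 N (compression)
  Rx@0 = -1465.1400 N
  Ry@0 = -824.3527 N
  Ry@4 = +3292.7027 N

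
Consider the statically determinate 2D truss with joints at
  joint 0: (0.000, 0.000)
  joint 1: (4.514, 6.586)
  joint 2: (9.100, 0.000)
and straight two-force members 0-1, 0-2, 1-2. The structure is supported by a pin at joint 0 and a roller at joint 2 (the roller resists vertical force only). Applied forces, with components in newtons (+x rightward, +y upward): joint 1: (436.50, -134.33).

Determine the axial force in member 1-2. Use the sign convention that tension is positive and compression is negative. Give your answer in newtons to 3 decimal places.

N=3 nodes, M=3 members, R=3 reactions → 2N=6, M+R=6
member 0 (0-1): L=7.9845, (cx,cy)=(0.5653,0.8249)
member 1 (0-2): L=9.1000, (cx,cy)=(1.0000,0.0000)
member 2 (1-2): L=8.0254, (cx,cy)=(0.5714,-0.8206)
solve A·x = −loads:
  F[0-1] = +300.9199 N (tension)
  F[0-2] = +266.3755 N (tension)
  F[1-2] = -466.1504 N (compression)
  Rx@0 = -436.5000 N
  Ry@0 = -248.2145 N
  Ry@2 = +382.5445 N

-466.150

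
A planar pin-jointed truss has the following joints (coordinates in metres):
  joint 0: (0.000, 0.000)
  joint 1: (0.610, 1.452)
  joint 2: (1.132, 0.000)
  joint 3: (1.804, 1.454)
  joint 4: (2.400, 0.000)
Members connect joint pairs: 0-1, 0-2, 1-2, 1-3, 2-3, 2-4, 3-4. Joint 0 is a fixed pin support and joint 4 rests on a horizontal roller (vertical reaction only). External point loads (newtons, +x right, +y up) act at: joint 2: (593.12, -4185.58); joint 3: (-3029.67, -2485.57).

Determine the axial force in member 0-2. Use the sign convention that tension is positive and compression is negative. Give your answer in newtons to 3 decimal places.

-477.111

N=5 nodes, M=7 members, R=3 reactions → 2N=10, M+R=10
member 0 (0-1): L=1.5749, (cx,cy)=(0.3873,0.9219)
member 1 (0-2): L=1.1320, (cx,cy)=(1.0000,0.0000)
member 2 (1-2): L=1.5430, (cx,cy)=(0.3383,-0.9410)
member 3 (1-3): L=1.1940, (cx,cy)=(1.0000,0.0017)
member 4 (2-3): L=1.6018, (cx,cy)=(0.4195,0.9077)
member 5 (2-4): L=1.2680, (cx,cy)=(1.0000,0.0000)
member 6 (3-4): L=1.5714, (cx,cy)=(0.3793,-0.9253)
solve A·x = −loads:
  F[0-1] = -5058.9809 N (compression)
  F[0-2] = -477.1114 N (compression)
  F[1-2] = +4949.8841 N (tension)
  F[1-3] = -3634.0209 N (compression)
  F[2-3] = -520.4566 N (compression)
  F[2-4] = +822.6946 N (tension)
  F[3-4] = -2169.1128 N (compression)
  Rx@0 = +2436.5500 N
  Ry@0 = +4664.1064 N
  Ry@4 = +2007.0436 N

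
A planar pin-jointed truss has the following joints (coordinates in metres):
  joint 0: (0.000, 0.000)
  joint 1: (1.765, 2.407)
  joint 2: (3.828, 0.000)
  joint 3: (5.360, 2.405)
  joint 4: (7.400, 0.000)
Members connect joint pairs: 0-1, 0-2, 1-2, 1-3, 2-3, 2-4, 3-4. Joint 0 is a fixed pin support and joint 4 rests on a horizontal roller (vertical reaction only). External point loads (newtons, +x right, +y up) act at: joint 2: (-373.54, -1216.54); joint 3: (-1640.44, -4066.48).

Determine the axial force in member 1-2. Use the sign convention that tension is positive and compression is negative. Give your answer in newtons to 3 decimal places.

2954.624

N=5 nodes, M=7 members, R=3 reactions → 2N=10, M+R=10
member 0 (0-1): L=2.9848, (cx,cy)=(0.5913,0.8064)
member 1 (0-2): L=3.8280, (cx,cy)=(1.0000,0.0000)
member 2 (1-2): L=3.1701, (cx,cy)=(0.6508,-0.7593)
member 3 (1-3): L=3.5950, (cx,cy)=(1.0000,-0.0006)
member 4 (2-3): L=2.8515, (cx,cy)=(0.5373,0.8434)
member 5 (2-4): L=3.5720, (cx,cy)=(1.0000,0.0000)
member 6 (3-4): L=3.1537, (cx,cy)=(0.6469,-0.7626)
solve A·x = −loads:
  F[0-1] = -2779.4230 N (compression)
  F[0-2] = -370.4110 N (compression)
  F[1-2] = +2954.6243 N (tension)
  F[1-3] = -3566.3368 N (compression)
  F[2-3] = -1217.4822 N (compression)
  F[2-4] = +2580.0022 N (tension)
  F[3-4] = -3988.4665 N (compression)
  Rx@0 = +2013.9800 N
  Ry@0 = +2241.3998 N
  Ry@4 = +3041.6202 N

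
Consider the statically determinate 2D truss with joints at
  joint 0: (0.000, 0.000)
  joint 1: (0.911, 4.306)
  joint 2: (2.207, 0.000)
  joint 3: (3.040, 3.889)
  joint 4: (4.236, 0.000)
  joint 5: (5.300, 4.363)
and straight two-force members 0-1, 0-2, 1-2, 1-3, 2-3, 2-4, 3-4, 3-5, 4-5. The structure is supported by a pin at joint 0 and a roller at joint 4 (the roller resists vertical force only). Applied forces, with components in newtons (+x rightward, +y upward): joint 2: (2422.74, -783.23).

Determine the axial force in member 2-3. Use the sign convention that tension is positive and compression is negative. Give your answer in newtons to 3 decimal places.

376.398

N=6 nodes, M=9 members, R=3 reactions → 2N=12, M+R=12
member 0 (0-1): L=4.4013, (cx,cy)=(0.2070,0.9783)
member 1 (0-2): L=2.2070, (cx,cy)=(1.0000,0.0000)
member 2 (1-2): L=4.4968, (cx,cy)=(0.2882,-0.9576)
member 3 (1-3): L=2.1695, (cx,cy)=(0.9814,-0.1922)
member 4 (2-3): L=3.9772, (cx,cy)=(0.2094,0.9778)
member 5 (2-4): L=2.0290, (cx,cy)=(1.0000,0.0000)
member 6 (3-4): L=4.0688, (cx,cy)=(0.2939,-0.9558)
member 7 (3-5): L=2.3092, (cx,cy)=(0.9787,0.2053)
member 8 (4-5): L=4.4909, (cx,cy)=(0.2369,0.9715)
solve A·x = −loads:
  F[0-1] = -383.4632 N (compression)
  F[0-2] = +2502.1106 N (tension)
  F[1-2] = +433.5776 N (tension)
  F[1-3] = -208.2122 N (compression)
  F[2-3] = +376.3978 N (tension)
  F[2-4] = +125.4957 N (tension)
  F[3-4] = -426.9322 N (compression)
  F[3-5] = -0.0000 N (tension)
  F[4-5] = +0.0000 N (tension)
  Rx@0 = -2422.7400 N
  Ry@0 = +375.1590 N
  Ry@4 = +408.0710 N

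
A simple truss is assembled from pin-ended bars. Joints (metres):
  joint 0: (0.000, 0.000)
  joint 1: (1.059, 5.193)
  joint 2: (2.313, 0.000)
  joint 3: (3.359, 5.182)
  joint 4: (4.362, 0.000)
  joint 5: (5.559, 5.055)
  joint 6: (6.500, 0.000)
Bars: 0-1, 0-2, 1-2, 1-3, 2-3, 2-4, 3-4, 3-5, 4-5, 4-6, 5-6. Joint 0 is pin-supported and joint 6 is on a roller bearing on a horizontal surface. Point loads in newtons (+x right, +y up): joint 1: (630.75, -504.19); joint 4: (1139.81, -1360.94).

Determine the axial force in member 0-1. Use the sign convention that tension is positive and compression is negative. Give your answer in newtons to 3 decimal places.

N=7 nodes, M=11 members, R=3 reactions → 2N=14, M+R=14
member 0 (0-1): L=5.2999, (cx,cy)=(0.1998,0.9798)
member 1 (0-2): L=2.3130, (cx,cy)=(1.0000,0.0000)
member 2 (1-2): L=5.3423, (cx,cy)=(0.2347,-0.9721)
member 3 (1-3): L=2.3000, (cx,cy)=(1.0000,-0.0048)
member 4 (2-3): L=5.2865, (cx,cy)=(0.1979,0.9802)
member 5 (2-4): L=2.0490, (cx,cy)=(1.0000,0.0000)
member 6 (3-4): L=5.2782, (cx,cy)=(0.1900,-0.9818)
member 7 (3-5): L=2.2037, (cx,cy)=(0.9983,-0.0576)
member 8 (4-5): L=5.1948, (cx,cy)=(0.2304,0.9731)
member 9 (4-6): L=2.1380, (cx,cy)=(1.0000,0.0000)
member 10 (5-6): L=5.1418, (cx,cy)=(0.1830,-0.9831)
solve A·x = −loads:
  F[0-1] = -373.2978 N (compression)
  F[0-2] = +1845.1508 N (tension)
  F[1-2] = -139.0893 N (compression)
  F[1-3] = -672.6998 N (compression)
  F[2-3] = +137.9300 N (tension)
  F[2-4] = +1785.2110 N (tension)
  F[3-4] = -104.2050 N (compression)
  F[3-5] = -626.6407 N (compression)
  F[4-5] = +1503.7103 N (tension)
  F[4-6] = +279.1094 N (tension)
  F[5-6] = -1525.1175 N (compression)
  Rx@0 = -1770.5600 N
  Ry@0 = +365.7697 N
  Ry@6 = +1499.3603 N

-373.298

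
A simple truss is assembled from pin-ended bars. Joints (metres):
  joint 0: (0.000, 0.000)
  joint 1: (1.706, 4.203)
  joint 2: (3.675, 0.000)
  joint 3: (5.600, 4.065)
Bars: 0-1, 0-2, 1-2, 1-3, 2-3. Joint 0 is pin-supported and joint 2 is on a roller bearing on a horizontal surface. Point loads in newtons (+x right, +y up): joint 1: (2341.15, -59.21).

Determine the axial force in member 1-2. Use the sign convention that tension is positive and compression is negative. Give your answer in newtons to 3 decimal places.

N=4 nodes, M=5 members, R=3 reactions → 2N=8, M+R=8
member 0 (0-1): L=4.5360, (cx,cy)=(0.3761,0.9266)
member 1 (0-2): L=3.6750, (cx,cy)=(1.0000,0.0000)
member 2 (1-2): L=4.6414, (cx,cy)=(0.4242,-0.9056)
member 3 (1-3): L=3.8964, (cx,cy)=(0.9994,-0.0354)
member 4 (2-3): L=4.4978, (cx,cy)=(0.4280,0.9038)
solve A·x = −loads:
  F[0-1] = +2855.4351 N (tension)
  F[0-2] = +1267.2234 N (tension)
  F[1-2] = -2987.1168 N (compression)
  F[1-3] = -0.0000 N (compression)
  F[2-3] = +0.0000 N (tension)
  Rx@0 = -2341.1500 N
  Ry@0 = -2645.7875 N
  Ry@2 = +2704.9975 N

-2987.117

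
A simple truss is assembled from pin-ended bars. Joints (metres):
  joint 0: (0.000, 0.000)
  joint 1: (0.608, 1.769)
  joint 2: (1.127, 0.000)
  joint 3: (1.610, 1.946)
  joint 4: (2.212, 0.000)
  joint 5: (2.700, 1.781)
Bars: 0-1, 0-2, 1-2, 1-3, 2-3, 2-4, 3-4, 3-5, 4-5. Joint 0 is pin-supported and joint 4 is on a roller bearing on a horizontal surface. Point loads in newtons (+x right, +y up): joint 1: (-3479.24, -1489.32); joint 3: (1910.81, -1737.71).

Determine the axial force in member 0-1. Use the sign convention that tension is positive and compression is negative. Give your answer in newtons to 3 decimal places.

-2806.697

N=6 nodes, M=9 members, R=3 reactions → 2N=12, M+R=12
member 0 (0-1): L=1.8706, (cx,cy)=(0.3250,0.9457)
member 1 (0-2): L=1.1270, (cx,cy)=(1.0000,0.0000)
member 2 (1-2): L=1.8436, (cx,cy)=(0.2815,-0.9596)
member 3 (1-3): L=1.0175, (cx,cy)=(0.9848,0.1740)
member 4 (2-3): L=2.0050, (cx,cy)=(0.2409,0.9706)
member 5 (2-4): L=1.0850, (cx,cy)=(1.0000,0.0000)
member 6 (3-4): L=2.0370, (cx,cy)=(0.2955,-0.9553)
member 7 (3-5): L=1.1024, (cx,cy)=(0.9887,-0.1497)
member 8 (4-5): L=1.8466, (cx,cy)=(0.2643,0.9645)
solve A·x = −loads:
  F[0-1] = -2806.6973 N (compression)
  F[0-2] = -656.1553 N (compression)
  F[1-2] = +1603.5365 N (tension)
  F[1-3] = +2148.2905 N (tension)
  F[2-3] = -1585.3682 N (compression)
  F[2-4] = +177.1757 N (tension)
  F[3-4] = -599.5096 N (compression)
  F[3-5] = -0.0000 N (compression)
  F[4-5] = +0.0000 N (tension)
  Rx@0 = +1568.4300 N
  Ry@0 = +2654.2993 N
  Ry@4 = +572.7307 N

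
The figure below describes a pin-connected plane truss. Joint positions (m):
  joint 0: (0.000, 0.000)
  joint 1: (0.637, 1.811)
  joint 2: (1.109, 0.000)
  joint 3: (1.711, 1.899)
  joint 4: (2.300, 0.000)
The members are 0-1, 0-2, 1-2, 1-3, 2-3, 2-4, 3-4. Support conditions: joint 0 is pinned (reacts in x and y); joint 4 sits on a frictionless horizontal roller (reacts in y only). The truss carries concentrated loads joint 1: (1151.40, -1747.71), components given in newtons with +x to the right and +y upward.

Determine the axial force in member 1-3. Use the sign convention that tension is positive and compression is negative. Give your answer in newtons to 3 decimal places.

N=5 nodes, M=7 members, R=3 reactions → 2N=10, M+R=10
member 0 (0-1): L=1.9198, (cx,cy)=(0.3318,0.9433)
member 1 (0-2): L=1.1090, (cx,cy)=(1.0000,0.0000)
member 2 (1-2): L=1.8715, (cx,cy)=(0.2522,-0.9677)
member 3 (1-3): L=1.0776, (cx,cy)=(0.9967,0.0817)
member 4 (2-3): L=1.9921, (cx,cy)=(0.3022,0.9532)
member 5 (2-4): L=1.1910, (cx,cy)=(1.0000,0.0000)
member 6 (3-4): L=1.9882, (cx,cy)=(0.2962,-0.9551)
solve A·x = −loads:
  F[0-1] = -378.5124 N (compression)
  F[0-2] = +1276.9949 N (tension)
  F[1-2] = -1512.9172 N (compression)
  F[1-3] = -898.4313 N (compression)
  F[2-3] = +1535.8125 N (tension)
  F[2-4] = +431.3260 N (tension)
  F[3-4] = -1455.9971 N (compression)
  Rx@0 = -1151.4000 N
  Ry@0 = +357.0680 N
  Ry@4 = +1390.6420 N

-898.431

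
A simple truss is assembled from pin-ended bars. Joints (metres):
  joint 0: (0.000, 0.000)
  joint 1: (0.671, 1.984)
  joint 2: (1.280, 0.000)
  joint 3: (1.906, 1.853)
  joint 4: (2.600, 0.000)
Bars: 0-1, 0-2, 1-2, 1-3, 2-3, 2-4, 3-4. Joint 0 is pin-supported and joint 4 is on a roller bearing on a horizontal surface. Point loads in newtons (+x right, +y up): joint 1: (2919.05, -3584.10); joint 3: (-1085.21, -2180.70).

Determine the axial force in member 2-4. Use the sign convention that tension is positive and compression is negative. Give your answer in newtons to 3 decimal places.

1489.734

N=5 nodes, M=7 members, R=3 reactions → 2N=10, M+R=10
member 0 (0-1): L=2.0944, (cx,cy)=(0.3204,0.9473)
member 1 (0-2): L=1.2800, (cx,cy)=(1.0000,0.0000)
member 2 (1-2): L=2.0754, (cx,cy)=(0.2934,-0.9560)
member 3 (1-3): L=1.2419, (cx,cy)=(0.9944,-0.1055)
member 4 (2-3): L=1.9559, (cx,cy)=(0.3201,0.9474)
member 5 (2-4): L=1.3200, (cx,cy)=(1.0000,0.0000)
member 6 (3-4): L=1.9787, (cx,cy)=(0.3507,-0.9365)
solve A·x = −loads:
  F[0-1] = -1886.6109 N (compression)
  F[0-2] = +2438.2699 N (tension)
  F[1-2] = -1538.8300 N (compression)
  F[1-3] = -3089.1553 N (compression)
  F[2-3] = +1552.7652 N (tension)
  F[2-4] = +1489.7342 N (tension)
  F[3-4] = -4247.4550 N (compression)
  Rx@0 = -1833.8400 N
  Ry@0 = +1787.1668 N
  Ry@4 = +3977.6332 N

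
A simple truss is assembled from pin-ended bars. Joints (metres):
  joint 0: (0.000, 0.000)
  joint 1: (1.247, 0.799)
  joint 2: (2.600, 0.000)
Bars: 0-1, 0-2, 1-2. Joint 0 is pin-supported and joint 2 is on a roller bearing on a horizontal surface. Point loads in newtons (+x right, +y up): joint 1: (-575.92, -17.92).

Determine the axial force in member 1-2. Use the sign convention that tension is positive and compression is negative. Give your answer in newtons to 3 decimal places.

331.155

N=3 nodes, M=3 members, R=3 reactions → 2N=6, M+R=6
member 0 (0-1): L=1.4810, (cx,cy)=(0.8420,0.5395)
member 1 (0-2): L=2.6000, (cx,cy)=(1.0000,0.0000)
member 2 (1-2): L=1.5713, (cx,cy)=(0.8611,-0.5085)
solve A·x = −loads:
  F[0-1] = -345.3418 N (compression)
  F[0-2] = -285.1459 N (compression)
  F[1-2] = +331.1546 N (tension)
  Rx@0 = +575.9200 N
  Ry@0 = +186.3099 N
  Ry@2 = -168.3899 N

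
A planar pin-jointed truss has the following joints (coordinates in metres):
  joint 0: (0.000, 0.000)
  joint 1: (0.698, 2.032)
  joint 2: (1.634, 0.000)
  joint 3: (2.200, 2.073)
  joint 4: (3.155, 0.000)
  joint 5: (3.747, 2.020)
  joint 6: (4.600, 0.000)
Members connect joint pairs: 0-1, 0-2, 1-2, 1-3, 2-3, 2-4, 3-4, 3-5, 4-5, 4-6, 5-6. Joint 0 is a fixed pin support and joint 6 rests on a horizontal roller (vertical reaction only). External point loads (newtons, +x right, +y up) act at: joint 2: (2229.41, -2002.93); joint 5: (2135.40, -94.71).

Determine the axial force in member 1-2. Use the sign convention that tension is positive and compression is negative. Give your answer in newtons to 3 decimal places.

N=7 nodes, M=11 members, R=3 reactions → 2N=14, M+R=14
member 0 (0-1): L=2.1485, (cx,cy)=(0.3249,0.9458)
member 1 (0-2): L=1.6340, (cx,cy)=(1.0000,0.0000)
member 2 (1-2): L=2.2372, (cx,cy)=(0.4184,-0.9083)
member 3 (1-3): L=1.5026, (cx,cy)=(0.9996,0.0273)
member 4 (2-3): L=2.1489, (cx,cy)=(0.2634,0.9647)
member 5 (2-4): L=1.5210, (cx,cy)=(1.0000,0.0000)
member 6 (3-4): L=2.2824, (cx,cy)=(0.4184,-0.9083)
member 7 (3-5): L=1.5479, (cx,cy)=(0.9994,-0.0342)
member 8 (4-5): L=2.1050, (cx,cy)=(0.2812,0.9596)
member 9 (4-6): L=1.4450, (cx,cy)=(1.0000,0.0000)
member 10 (5-6): L=2.1927, (cx,cy)=(0.3890,-0.9212)
solve A·x = −loads:
  F[0-1] = -392.5928 N (compression)
  F[0-2] = +4492.3523 N (tension)
  F[1-2] = +399.9336 N (tension)
  F[1-3] = -294.9754 N (compression)
  F[2-3] = +1699.6999 N (tension)
  F[2-4] = +1982.5765 N (tension)
  F[3-4] = -1831.1141 N (compression)
  F[3-5] = +919.5357 N (tension)
  F[4-5] = +1733.0680 N (tension)
  F[4-6] = +728.9950 N (tension)
  F[5-6] = -1873.9506 N (compression)
  Rx@0 = -4364.8100 N
  Ry@0 = +371.2978 N
  Ry@6 = +1726.3422 N

399.934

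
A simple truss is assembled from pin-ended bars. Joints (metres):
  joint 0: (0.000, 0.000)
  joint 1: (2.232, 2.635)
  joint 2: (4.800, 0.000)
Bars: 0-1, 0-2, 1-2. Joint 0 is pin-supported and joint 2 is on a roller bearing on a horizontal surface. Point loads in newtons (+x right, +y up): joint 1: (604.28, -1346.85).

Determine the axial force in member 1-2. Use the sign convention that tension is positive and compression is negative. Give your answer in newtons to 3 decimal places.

N=3 nodes, M=3 members, R=3 reactions → 2N=6, M+R=6
member 0 (0-1): L=3.4533, (cx,cy)=(0.6463,0.7630)
member 1 (0-2): L=4.8000, (cx,cy)=(1.0000,0.0000)
member 2 (1-2): L=3.6794, (cx,cy)=(0.6979,-0.7162)
solve A·x = −loads:
  F[0-1] = -509.5897 N (compression)
  F[0-2] = +933.6505 N (tension)
  F[1-2] = -1337.7167 N (compression)
  Rx@0 = -604.2800 N
  Ry@0 = +388.8402 N
  Ry@2 = +958.0098 N

-1337.717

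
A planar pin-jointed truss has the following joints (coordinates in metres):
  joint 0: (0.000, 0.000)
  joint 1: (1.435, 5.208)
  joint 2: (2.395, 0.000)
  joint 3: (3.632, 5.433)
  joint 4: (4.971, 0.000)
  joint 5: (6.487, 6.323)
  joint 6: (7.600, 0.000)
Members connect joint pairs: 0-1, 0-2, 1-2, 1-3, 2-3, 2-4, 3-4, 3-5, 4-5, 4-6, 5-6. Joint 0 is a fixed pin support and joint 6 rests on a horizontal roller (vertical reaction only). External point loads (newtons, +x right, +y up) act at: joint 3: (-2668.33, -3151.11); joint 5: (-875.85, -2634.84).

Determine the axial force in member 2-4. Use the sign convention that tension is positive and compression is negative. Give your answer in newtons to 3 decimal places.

N=7 nodes, M=11 members, R=3 reactions → 2N=14, M+R=14
member 0 (0-1): L=5.4021, (cx,cy)=(0.2656,0.9641)
member 1 (0-2): L=2.3950, (cx,cy)=(1.0000,0.0000)
member 2 (1-2): L=5.2957, (cx,cy)=(0.1813,-0.9834)
member 3 (1-3): L=2.2085, (cx,cy)=(0.9948,0.1019)
member 4 (2-3): L=5.5720, (cx,cy)=(0.2220,0.9750)
member 5 (2-4): L=2.5760, (cx,cy)=(1.0000,0.0000)
member 6 (3-4): L=5.5956, (cx,cy)=(0.2393,-0.9709)
member 7 (3-5): L=2.9905, (cx,cy)=(0.9547,0.2976)
member 8 (4-5): L=6.5022, (cx,cy)=(0.2332,0.9724)
member 9 (4-6): L=2.6290, (cx,cy)=(1.0000,0.0000)
member 10 (5-6): L=6.4202, (cx,cy)=(0.1734,-0.9849)
solve A·x = −loads:
  F[0-1] = -4841.1963 N (compression)
  F[0-2] = -2258.1727 N (compression)
  F[1-2] = +4526.5229 N (tension)
  F[1-3] = -2117.5836 N (compression)
  F[2-3] = -4565.4516 N (compression)
  F[2-4] = -424.0791 N (compression)
  F[3-4] = +1315.4148 N (tension)
  F[3-5] = -802.9272 N (compression)
  F[4-5] = -1313.3942 N (compression)
  F[4-6] = +196.9154 N (tension)
  F[5-6] = -1135.8832 N (compression)
  Rx@0 = +3544.1800 N
  Ry@0 = +4667.2655 N
  Ry@6 = +1118.6845 N

-424.079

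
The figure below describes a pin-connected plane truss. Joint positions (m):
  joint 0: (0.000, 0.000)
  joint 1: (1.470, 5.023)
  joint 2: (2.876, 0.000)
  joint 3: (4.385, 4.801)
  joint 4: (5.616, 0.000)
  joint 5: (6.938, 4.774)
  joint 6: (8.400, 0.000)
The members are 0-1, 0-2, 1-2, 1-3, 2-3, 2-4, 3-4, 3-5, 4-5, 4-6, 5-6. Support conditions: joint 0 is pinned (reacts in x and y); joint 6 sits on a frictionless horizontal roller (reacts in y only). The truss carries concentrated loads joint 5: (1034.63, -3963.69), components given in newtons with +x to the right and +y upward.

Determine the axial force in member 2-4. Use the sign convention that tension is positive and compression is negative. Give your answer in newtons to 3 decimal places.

1127.660

N=7 nodes, M=11 members, R=3 reactions → 2N=14, M+R=14
member 0 (0-1): L=5.2337, (cx,cy)=(0.2809,0.9597)
member 1 (0-2): L=2.8760, (cx,cy)=(1.0000,0.0000)
member 2 (1-2): L=5.2161, (cx,cy)=(0.2696,-0.9630)
member 3 (1-3): L=2.9234, (cx,cy)=(0.9971,-0.0759)
member 4 (2-3): L=5.0326, (cx,cy)=(0.2998,0.9540)
member 5 (2-4): L=2.7400, (cx,cy)=(1.0000,0.0000)
member 6 (3-4): L=4.9563, (cx,cy)=(0.2484,-0.9687)
member 7 (3-5): L=2.5531, (cx,cy)=(0.9999,-0.0106)
member 8 (4-5): L=4.9537, (cx,cy)=(0.2669,0.9637)
member 9 (4-6): L=2.7840, (cx,cy)=(1.0000,0.0000)
member 10 (5-6): L=4.9928, (cx,cy)=(0.2928,-0.9562)
solve A·x = −loads:
  F[0-1] = -106.1283 N (compression)
  F[0-2] = +1064.4386 N (tension)
  F[1-2] = +110.4838 N (tension)
  F[1-3] = -59.7622 N (compression)
  F[2-3] = -111.5259 N (compression)
  F[2-4] = +1127.6604 N (tension)
  F[3-4] = +106.4554 N (tension)
  F[3-5] = -119.4775 N (compression)
  F[4-5] = -107.0003 N (compression)
  F[4-6] = +1182.6563 N (tension)
  F[5-6] = -4038.8658 N (compression)
  Rx@0 = -1034.6300 N
  Ry@0 = +101.8561 N
  Ry@6 = +3861.8339 N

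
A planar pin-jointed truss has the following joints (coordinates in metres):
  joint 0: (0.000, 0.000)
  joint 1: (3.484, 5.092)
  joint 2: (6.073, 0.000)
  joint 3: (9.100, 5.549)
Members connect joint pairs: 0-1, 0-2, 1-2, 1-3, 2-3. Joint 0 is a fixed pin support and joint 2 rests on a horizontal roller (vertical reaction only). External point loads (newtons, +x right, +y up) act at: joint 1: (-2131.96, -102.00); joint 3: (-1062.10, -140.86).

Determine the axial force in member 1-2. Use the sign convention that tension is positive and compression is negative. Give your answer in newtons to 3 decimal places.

2855.530

N=4 nodes, M=5 members, R=3 reactions → 2N=8, M+R=8
member 0 (0-1): L=6.1698, (cx,cy)=(0.5647,0.8253)
member 1 (0-2): L=6.0730, (cx,cy)=(1.0000,0.0000)
member 2 (1-2): L=5.7124, (cx,cy)=(0.4532,-0.8914)
member 3 (1-3): L=5.6346, (cx,cy)=(0.9967,0.0811)
member 4 (2-3): L=6.3209, (cx,cy)=(0.4789,0.8779)
solve A·x = −loads:
  F[0-1] = -3309.4427 N (compression)
  F[0-2] = -1325.2709 N (compression)
  F[1-2] = +2855.5298 N (tension)
  F[1-3] = -1034.4359 N (compression)
  F[2-3] = -64.8843 N (compression)
  Rx@0 = +3194.0600 N
  Ry@0 = +2731.3071 N
  Ry@2 = -2488.4471 N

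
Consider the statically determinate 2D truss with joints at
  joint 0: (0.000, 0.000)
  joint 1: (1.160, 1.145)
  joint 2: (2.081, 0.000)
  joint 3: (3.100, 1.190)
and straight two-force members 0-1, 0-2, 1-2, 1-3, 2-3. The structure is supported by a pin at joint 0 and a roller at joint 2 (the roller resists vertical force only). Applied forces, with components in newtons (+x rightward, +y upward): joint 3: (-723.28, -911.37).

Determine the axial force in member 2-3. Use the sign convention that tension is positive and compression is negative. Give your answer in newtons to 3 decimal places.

N=4 nodes, M=5 members, R=3 reactions → 2N=8, M+R=8
member 0 (0-1): L=1.6299, (cx,cy)=(0.7117,0.7025)
member 1 (0-2): L=2.0810, (cx,cy)=(1.0000,0.0000)
member 2 (1-2): L=1.4694, (cx,cy)=(0.6268,-0.7792)
member 3 (1-3): L=1.9405, (cx,cy)=(0.9997,0.0232)
member 4 (2-3): L=1.5667, (cx,cy)=(0.6504,0.7596)
solve A·x = −loads:
  F[0-1] = +46.5036 N (tension)
  F[0-2] = -756.3763 N (compression)
  F[1-2] = -40.1901 N (compression)
  F[1-3] = +58.3018 N (tension)
  F[2-3] = -1201.6269 N (compression)
  Rx@0 = +723.2800 N
  Ry@0 = -32.6683 N
  Ry@2 = +944.0383 N

-1201.627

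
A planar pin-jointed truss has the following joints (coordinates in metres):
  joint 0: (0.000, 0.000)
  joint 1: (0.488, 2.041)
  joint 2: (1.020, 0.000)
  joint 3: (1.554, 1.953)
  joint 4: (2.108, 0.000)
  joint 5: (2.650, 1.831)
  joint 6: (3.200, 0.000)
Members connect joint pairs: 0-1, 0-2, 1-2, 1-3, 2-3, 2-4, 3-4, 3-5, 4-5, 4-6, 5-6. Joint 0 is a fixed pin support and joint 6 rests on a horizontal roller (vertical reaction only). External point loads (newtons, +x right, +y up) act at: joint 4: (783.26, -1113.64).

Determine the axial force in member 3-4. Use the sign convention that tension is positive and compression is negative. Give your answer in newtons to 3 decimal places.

444.033

N=7 nodes, M=11 members, R=3 reactions → 2N=14, M+R=14
member 0 (0-1): L=2.0985, (cx,cy)=(0.2325,0.9726)
member 1 (0-2): L=1.0200, (cx,cy)=(1.0000,0.0000)
member 2 (1-2): L=2.1092, (cx,cy)=(0.2522,-0.9677)
member 3 (1-3): L=1.0696, (cx,cy)=(0.9966,-0.0823)
member 4 (2-3): L=2.0247, (cx,cy)=(0.2637,0.9646)
member 5 (2-4): L=1.0880, (cx,cy)=(1.0000,0.0000)
member 6 (3-4): L=2.0301, (cx,cy)=(0.2729,-0.9620)
member 7 (3-5): L=1.1028, (cx,cy)=(0.9939,-0.1106)
member 8 (4-5): L=1.9095, (cx,cy)=(0.2838,0.9589)
member 9 (4-6): L=1.0920, (cx,cy)=(1.0000,0.0000)
member 10 (5-6): L=1.9118, (cx,cy)=(0.2877,-0.9577)
solve A·x = −loads:
  F[0-1] = -390.7415 N (compression)
  F[0-2] = +874.1245 N (tension)
  F[1-2] = +409.2860 N (tension)
  F[1-3] = -194.7585 N (compression)
  F[2-3] = -410.5907 N (compression)
  F[2-4] = +1085.6492 N (tension)
  F[3-4] = +444.0326 N (tension)
  F[3-5] = -426.1813 N (compression)
  F[4-5] = +715.9054 N (tension)
  F[4-6] = +220.3636 N (tension)
  F[5-6] = -765.9923 N (compression)
  Rx@0 = -783.2600 N
  Ry@0 = +380.0297 N
  Ry@6 = +733.6104 N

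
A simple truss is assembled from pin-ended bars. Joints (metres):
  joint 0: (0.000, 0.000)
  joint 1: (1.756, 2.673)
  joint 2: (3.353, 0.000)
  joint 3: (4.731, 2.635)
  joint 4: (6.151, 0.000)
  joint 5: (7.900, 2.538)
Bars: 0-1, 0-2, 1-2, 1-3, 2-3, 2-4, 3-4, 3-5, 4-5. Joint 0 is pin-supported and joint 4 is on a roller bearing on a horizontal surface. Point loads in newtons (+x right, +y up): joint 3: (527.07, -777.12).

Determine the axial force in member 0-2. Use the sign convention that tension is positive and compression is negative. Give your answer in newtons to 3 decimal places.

N=6 nodes, M=9 members, R=3 reactions → 2N=12, M+R=12
member 0 (0-1): L=3.1982, (cx,cy)=(0.5491,0.8358)
member 1 (0-2): L=3.3530, (cx,cy)=(1.0000,0.0000)
member 2 (1-2): L=3.1137, (cx,cy)=(0.5129,-0.8585)
member 3 (1-3): L=2.9752, (cx,cy)=(0.9999,-0.0128)
member 4 (2-3): L=2.9736, (cx,cy)=(0.4634,0.8861)
member 5 (2-4): L=2.7980, (cx,cy)=(1.0000,0.0000)
member 6 (3-4): L=2.9933, (cx,cy)=(0.4744,-0.8803)
member 7 (3-5): L=3.1705, (cx,cy)=(0.9995,-0.0306)
member 8 (4-5): L=3.0823, (cx,cy)=(0.5674,0.8234)
solve A·x = −loads:
  F[0-1] = +55.4998 N (tension)
  F[0-2] = +496.5973 N (tension)
  F[1-2] = -54.9065 N (compression)
  F[1-3] = +58.6384 N (tension)
  F[2-3] = +53.1910 N (tension)
  F[2-4] = +443.7868 N (tension)
  F[3-4] = -935.4724 N (compression)
  F[3-5] = -0.0000 N (compression)
  F[4-5] = +0.0000 N (tension)
  Rx@0 = -527.0700 N
  Ry@0 = -46.3858 N
  Ry@4 = +823.5058 N

496.597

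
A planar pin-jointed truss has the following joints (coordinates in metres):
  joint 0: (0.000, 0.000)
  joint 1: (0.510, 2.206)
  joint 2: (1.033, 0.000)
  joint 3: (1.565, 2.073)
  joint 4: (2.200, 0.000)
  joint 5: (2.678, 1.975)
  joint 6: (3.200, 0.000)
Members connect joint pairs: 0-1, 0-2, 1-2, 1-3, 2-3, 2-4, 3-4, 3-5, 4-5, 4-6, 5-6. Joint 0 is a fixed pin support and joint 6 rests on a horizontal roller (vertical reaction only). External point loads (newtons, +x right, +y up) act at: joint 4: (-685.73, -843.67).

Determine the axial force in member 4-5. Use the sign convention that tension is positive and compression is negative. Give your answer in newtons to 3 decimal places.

N=7 nodes, M=11 members, R=3 reactions → 2N=14, M+R=14
member 0 (0-1): L=2.2642, (cx,cy)=(0.2252,0.9743)
member 1 (0-2): L=1.0330, (cx,cy)=(1.0000,0.0000)
member 2 (1-2): L=2.2671, (cx,cy)=(0.2307,-0.9730)
member 3 (1-3): L=1.0634, (cx,cy)=(0.9921,-0.1251)
member 4 (2-3): L=2.1402, (cx,cy)=(0.2486,0.9686)
member 5 (2-4): L=1.1670, (cx,cy)=(1.0000,0.0000)
member 6 (3-4): L=2.1681, (cx,cy)=(0.2929,-0.9561)
member 7 (3-5): L=1.1173, (cx,cy)=(0.9961,-0.0877)
member 8 (4-5): L=2.0320, (cx,cy)=(0.2352,0.9719)
member 9 (4-6): L=1.0000, (cx,cy)=(1.0000,0.0000)
member 10 (5-6): L=2.0428, (cx,cy)=(0.2555,-0.9668)
solve A·x = −loads:
  F[0-1] = -270.6008 N (compression)
  F[0-2] = -624.7781 N (compression)
  F[1-2] = +287.4431 N (tension)
  F[1-3] = -128.2683 N (compression)
  F[2-3] = -288.7536 N (compression)
  F[2-4] = -486.6912 N (compression)
  F[3-4] = +302.2193 N (tension)
  F[3-5] = -288.6672 N (compression)
  F[4-5] = +570.7189 N (tension)
  F[4-6] = +153.3023 N (tension)
  F[5-6] = -599.9404 N (compression)
  Rx@0 = +685.7300 N
  Ry@0 = +263.6469 N
  Ry@6 = +580.0231 N

570.719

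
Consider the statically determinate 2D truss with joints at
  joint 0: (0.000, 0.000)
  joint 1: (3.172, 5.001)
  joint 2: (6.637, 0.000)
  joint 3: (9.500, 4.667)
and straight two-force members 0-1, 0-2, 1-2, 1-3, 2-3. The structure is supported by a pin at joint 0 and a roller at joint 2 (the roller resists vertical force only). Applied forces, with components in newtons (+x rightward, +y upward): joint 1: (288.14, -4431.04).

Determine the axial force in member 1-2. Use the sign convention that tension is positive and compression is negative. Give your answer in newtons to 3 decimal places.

N=4 nodes, M=5 members, R=3 reactions → 2N=8, M+R=8
member 0 (0-1): L=5.9221, (cx,cy)=(0.5356,0.8445)
member 1 (0-2): L=6.6370, (cx,cy)=(1.0000,0.0000)
member 2 (1-2): L=6.0841, (cx,cy)=(0.5695,-0.8220)
member 3 (1-3): L=6.3368, (cx,cy)=(0.9986,-0.0527)
member 4 (2-3): L=5.4752, (cx,cy)=(0.5229,0.8524)
solve A·x = −loads:
  F[0-1] = -2482.3113 N (compression)
  F[0-2] = +1617.7116 N (tension)
  F[1-2] = -2840.4943 N (compression)
  F[1-3] = -0.0000 N (compression)
  F[2-3] = +0.0000 N (tension)
  Rx@0 = -288.1400 N
  Ry@0 = +2096.2130 N
  Ry@2 = +2334.8270 N

-2840.494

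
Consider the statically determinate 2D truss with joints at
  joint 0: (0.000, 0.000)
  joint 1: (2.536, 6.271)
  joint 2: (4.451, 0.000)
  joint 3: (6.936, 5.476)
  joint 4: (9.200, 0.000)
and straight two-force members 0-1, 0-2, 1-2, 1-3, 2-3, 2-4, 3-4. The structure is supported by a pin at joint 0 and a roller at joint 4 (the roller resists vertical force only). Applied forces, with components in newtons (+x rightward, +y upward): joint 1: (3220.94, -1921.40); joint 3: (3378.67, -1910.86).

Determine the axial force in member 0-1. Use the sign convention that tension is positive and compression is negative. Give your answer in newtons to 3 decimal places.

N=5 nodes, M=7 members, R=3 reactions → 2N=10, M+R=10
member 0 (0-1): L=6.7644, (cx,cy)=(0.3749,0.9271)
member 1 (0-2): L=4.4510, (cx,cy)=(1.0000,0.0000)
member 2 (1-2): L=6.5569, (cx,cy)=(0.2921,-0.9564)
member 3 (1-3): L=4.4712, (cx,cy)=(0.9841,-0.1778)
member 4 (2-3): L=6.0135, (cx,cy)=(0.4132,0.9106)
member 5 (2-4): L=4.7490, (cx,cy)=(1.0000,0.0000)
member 6 (3-4): L=5.9256, (cx,cy)=(0.3821,-0.9241)
solve A·x = −loads:
  F[0-1] = +2528.9911 N (tension)
  F[0-2] = +5651.4775 N (tension)
  F[1-2] = -4266.4346 N (compression)
  F[1-3] = -1043.3791 N (compression)
  F[2-3] = +4480.9107 N (tension)
  F[2-4] = +2553.7367 N (tension)
  F[3-4] = -6683.8880 N (compression)
  Rx@0 = -6599.6100 N
  Ry@0 = -2344.5342 N
  Ry@4 = +6176.7942 N

2528.991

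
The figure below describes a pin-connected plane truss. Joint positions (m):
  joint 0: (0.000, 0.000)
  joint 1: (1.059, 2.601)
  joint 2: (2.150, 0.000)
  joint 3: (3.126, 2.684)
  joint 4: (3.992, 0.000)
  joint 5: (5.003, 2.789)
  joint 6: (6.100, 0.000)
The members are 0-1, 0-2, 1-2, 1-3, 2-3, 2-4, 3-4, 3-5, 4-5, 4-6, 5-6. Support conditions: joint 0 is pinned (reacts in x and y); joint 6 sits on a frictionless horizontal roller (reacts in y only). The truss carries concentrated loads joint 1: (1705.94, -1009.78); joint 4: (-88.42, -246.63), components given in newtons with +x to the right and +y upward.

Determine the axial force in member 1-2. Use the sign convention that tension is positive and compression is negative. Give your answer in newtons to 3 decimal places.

-948.202

N=7 nodes, M=11 members, R=3 reactions → 2N=14, M+R=14
member 0 (0-1): L=2.8083, (cx,cy)=(0.3771,0.9262)
member 1 (0-2): L=2.1500, (cx,cy)=(1.0000,0.0000)
member 2 (1-2): L=2.8205, (cx,cy)=(0.3868,-0.9222)
member 3 (1-3): L=2.0687, (cx,cy)=(0.9992,0.0401)
member 4 (2-3): L=2.8559, (cx,cy)=(0.3417,0.9398)
member 5 (2-4): L=1.8420, (cx,cy)=(1.0000,0.0000)
member 6 (3-4): L=2.8203, (cx,cy)=(0.3071,-0.9517)
member 7 (3-5): L=1.8799, (cx,cy)=(0.9984,0.0559)
member 8 (4-5): L=2.9666, (cx,cy)=(0.3408,0.9401)
member 9 (4-6): L=2.1080, (cx,cy)=(1.0000,0.0000)
member 10 (5-6): L=2.9970, (cx,cy)=(0.3660,-0.9306)
solve A·x = −loads:
  F[0-1] = -207.6311 N (compression)
  F[0-2] = +1695.8163 N (tension)
  F[1-2] = -948.2017 N (compression)
  F[1-3] = -1418.6099 N (compression)
  F[2-3] = +930.4123 N (tension)
  F[2-4] = +1011.0857 N (tension)
  F[3-4] = -907.2297 N (compression)
  F[3-5] = -822.2107 N (compression)
  F[4-5] = +1180.7105 N (tension)
  F[4-6] = +418.5463 N (tension)
  F[5-6] = -1143.4619 N (compression)
  Rx@0 = -1617.5200 N
  Ry@0 = +192.3028 N
  Ry@6 = +1064.1072 N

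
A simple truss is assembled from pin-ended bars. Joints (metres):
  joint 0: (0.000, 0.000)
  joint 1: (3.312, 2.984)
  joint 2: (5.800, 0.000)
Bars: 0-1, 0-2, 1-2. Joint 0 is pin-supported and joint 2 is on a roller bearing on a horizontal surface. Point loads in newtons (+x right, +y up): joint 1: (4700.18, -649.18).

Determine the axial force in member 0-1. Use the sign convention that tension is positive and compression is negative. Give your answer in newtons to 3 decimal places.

3196.608

N=3 nodes, M=3 members, R=3 reactions → 2N=6, M+R=6
member 0 (0-1): L=4.4580, (cx,cy)=(0.7429,0.6694)
member 1 (0-2): L=5.8000, (cx,cy)=(1.0000,0.0000)
member 2 (1-2): L=3.8852, (cx,cy)=(0.6404,-0.7681)
solve A·x = −loads:
  F[0-1] = +3196.6085 N (tension)
  F[0-2] = +2325.3009 N (tension)
  F[1-2] = -3631.0875 N (compression)
  Rx@0 = -4700.1800 N
  Ry@0 = -2139.6857 N
  Ry@2 = +2788.8657 N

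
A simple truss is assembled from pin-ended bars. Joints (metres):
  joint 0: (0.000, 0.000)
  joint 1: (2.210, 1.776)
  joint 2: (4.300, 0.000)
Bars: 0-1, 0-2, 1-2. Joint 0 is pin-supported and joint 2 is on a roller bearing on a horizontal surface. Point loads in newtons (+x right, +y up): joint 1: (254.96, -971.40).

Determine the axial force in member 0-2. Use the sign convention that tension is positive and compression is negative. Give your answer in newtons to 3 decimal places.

711.446

N=3 nodes, M=3 members, R=3 reactions → 2N=6, M+R=6
member 0 (0-1): L=2.8352, (cx,cy)=(0.7795,0.6264)
member 1 (0-2): L=4.3000, (cx,cy)=(1.0000,0.0000)
member 2 (1-2): L=2.7427, (cx,cy)=(0.7620,-0.6475)
solve A·x = −loads:
  F[0-1] = -585.6209 N (compression)
  F[0-2] = +711.4459 N (tension)
  F[1-2] = -933.6202 N (compression)
  Rx@0 = -254.9600 N
  Ry@0 = +366.8412 N
  Ry@2 = +604.5588 N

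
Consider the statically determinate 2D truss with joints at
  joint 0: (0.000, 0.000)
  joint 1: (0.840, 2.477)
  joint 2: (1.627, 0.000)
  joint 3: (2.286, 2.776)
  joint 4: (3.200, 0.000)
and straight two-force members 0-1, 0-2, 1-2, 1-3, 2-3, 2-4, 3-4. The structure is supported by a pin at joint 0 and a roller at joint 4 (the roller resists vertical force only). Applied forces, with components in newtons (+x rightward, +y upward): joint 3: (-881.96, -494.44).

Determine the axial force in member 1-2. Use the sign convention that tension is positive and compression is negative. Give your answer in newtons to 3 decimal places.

829.772

N=5 nodes, M=7 members, R=3 reactions → 2N=10, M+R=10
member 0 (0-1): L=2.6156, (cx,cy)=(0.3212,0.9470)
member 1 (0-2): L=1.6270, (cx,cy)=(1.0000,0.0000)
member 2 (1-2): L=2.5990, (cx,cy)=(0.3028,-0.9531)
member 3 (1-3): L=1.4766, (cx,cy)=(0.9793,0.2025)
member 4 (2-3): L=2.8531, (cx,cy)=(0.2310,0.9730)
member 5 (2-4): L=1.5730, (cx,cy)=(1.0000,0.0000)
member 6 (3-4): L=2.9226, (cx,cy)=(0.3127,-0.9498)
solve A·x = −loads:
  F[0-1] = -957.0215 N (compression)
  F[0-2] = -574.6072 N (compression)
  F[1-2] = +829.7723 N (tension)
  F[1-3] = -570.4306 N (compression)
  F[2-3] = -812.7940 N (compression)
  F[2-4] = -135.6133 N (compression)
  F[3-4] = +433.6358 N (tension)
  Rx@0 = +881.9600 N
  Ry@0 = +906.3247 N
  Ry@4 = -411.8847 N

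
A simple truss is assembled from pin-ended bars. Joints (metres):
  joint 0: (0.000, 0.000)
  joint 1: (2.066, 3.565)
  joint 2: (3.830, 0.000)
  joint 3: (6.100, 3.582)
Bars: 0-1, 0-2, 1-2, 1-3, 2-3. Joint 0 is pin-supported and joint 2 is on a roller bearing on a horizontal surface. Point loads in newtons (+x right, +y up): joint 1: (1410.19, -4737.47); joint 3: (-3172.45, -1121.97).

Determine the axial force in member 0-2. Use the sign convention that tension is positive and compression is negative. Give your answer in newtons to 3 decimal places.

N=4 nodes, M=5 members, R=3 reactions → 2N=8, M+R=8
member 0 (0-1): L=4.1204, (cx,cy)=(0.5014,0.8652)
member 1 (0-2): L=3.8300, (cx,cy)=(1.0000,0.0000)
member 2 (1-2): L=3.9776, (cx,cy)=(0.4435,-0.8963)
member 3 (1-3): L=4.0340, (cx,cy)=(1.0000,0.0042)
member 4 (2-3): L=4.2407, (cx,cy)=(0.5353,0.8447)
solve A·x = −loads:
  F[0-1] = -3665.4531 N (compression)
  F[0-2] = +75.6324 N (tension)
  F[1-2] = -1758.9185 N (compression)
  F[1-3] = -2468.0436 N (compression)
  F[2-3] = -1315.9809 N (compression)
  Rx@0 = +1762.2600 N
  Ry@0 = +3171.3874 N
  Ry@2 = +2688.0526 N

75.632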